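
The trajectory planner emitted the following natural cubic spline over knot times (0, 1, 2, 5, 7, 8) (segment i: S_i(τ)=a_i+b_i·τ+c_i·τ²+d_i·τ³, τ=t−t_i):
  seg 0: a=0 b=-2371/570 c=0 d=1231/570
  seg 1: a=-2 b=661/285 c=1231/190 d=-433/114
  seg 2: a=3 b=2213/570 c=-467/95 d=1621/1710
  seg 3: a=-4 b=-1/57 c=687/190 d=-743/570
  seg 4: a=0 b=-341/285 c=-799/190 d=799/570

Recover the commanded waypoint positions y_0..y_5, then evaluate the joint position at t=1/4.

y_0=0 y_1=-2 y_2=3 y_3=-4 y_4=0 y_5=-4
S(1/4) = -2447/2432

y_0 = S_0(0) = a_0 = 0
y_1 = S_1(0) = a_1 = -2
y_2 = S_2(0) = a_2 = 3
y_3 = S_3(0) = a_3 = -4
y_4 = S_4(0) = a_4 = 0
y_5 = S_4(1) = -4
t_q=1/4 is in segment 0 (τ=1/4); S_0(τ)=-2447/2432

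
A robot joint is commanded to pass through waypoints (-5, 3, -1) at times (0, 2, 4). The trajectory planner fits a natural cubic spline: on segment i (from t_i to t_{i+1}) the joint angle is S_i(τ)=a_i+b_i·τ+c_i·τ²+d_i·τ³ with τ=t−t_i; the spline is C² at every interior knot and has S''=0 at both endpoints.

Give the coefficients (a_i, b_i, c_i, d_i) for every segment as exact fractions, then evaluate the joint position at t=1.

  seg 0: a=-5 b=11/2 c=0 d=-3/8
  seg 1: a=3 b=1 c=-9/4 d=3/8
S(1) = 1/8

Δ: Δ0=4, Δ1=-2
row 1: diag=8, rhs=-36; c'=1/4, d'=-9/2
back: M1=-9/2
M: M0=0, M1=-9/2, M2=0
seg 0: a=-5, c=M0/2=0, d=(M1−M0)/(6·2)=-3/8, b=Δ0−h0·(2M0+M1)/6=11/2
seg 1: a=3, c=M1/2=-9/4, d=(M2−M1)/(6·2)=3/8, b=Δ1−h1·(2M1+M2)/6=1
t_q=1 → seg 0, τ=1; S=-5+11/2·τ+0·τ²+-3/8·τ³=1/8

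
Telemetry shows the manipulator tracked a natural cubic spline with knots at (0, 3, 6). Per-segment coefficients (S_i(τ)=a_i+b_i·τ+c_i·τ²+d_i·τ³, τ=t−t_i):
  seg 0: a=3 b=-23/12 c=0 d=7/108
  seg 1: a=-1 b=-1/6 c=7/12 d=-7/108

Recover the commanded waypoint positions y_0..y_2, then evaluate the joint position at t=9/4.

y_0=3 y_1=-1 y_2=2
S(9/4) = -147/256

y_0 = S_0(0) = a_0 = 3
y_1 = S_1(0) = a_1 = -1
y_2 = S_1(3) = 2
t_q=9/4 is in segment 0 (τ=9/4); S_0(τ)=-147/256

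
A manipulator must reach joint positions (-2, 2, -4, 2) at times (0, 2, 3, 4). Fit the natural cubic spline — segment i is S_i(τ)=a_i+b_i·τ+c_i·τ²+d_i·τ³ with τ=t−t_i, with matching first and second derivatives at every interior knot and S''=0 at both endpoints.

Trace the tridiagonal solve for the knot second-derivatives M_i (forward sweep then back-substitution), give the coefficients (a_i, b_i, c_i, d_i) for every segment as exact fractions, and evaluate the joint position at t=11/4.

  seg 0: a=-2 b=134/23 c=0 d=-22/23
  seg 1: a=2 b=-130/23 c=-132/23 d=124/23
  seg 2: a=-4 b=-22/23 c=240/23 d=-80/23
S(11/4) = -1175/368

Δ: Δ0=2, Δ1=-6, Δ2=6
row 1: diag=6, rhs=-48; c'=1/6, d'=-8
row 2: denom=4−1·1/6=23/6; d'=(72−1·-8)/(23/6)=480/23
back: M2=480/23
back: M1=-8−1/6·480/23=-264/23
M: M0=0, M1=-264/23, M2=480/23, M3=0
seg 0: a=-2, c=M0/2=0, d=(M1−M0)/(6·2)=-22/23, b=Δ0−h0·(2M0+M1)/6=134/23
seg 1: a=2, c=M1/2=-132/23, d=(M2−M1)/(6·1)=124/23, b=Δ1−h1·(2M1+M2)/6=-130/23
seg 2: a=-4, c=M2/2=240/23, d=(M3−M2)/(6·1)=-80/23, b=Δ2−h2·(2M2+M3)/6=-22/23
t_q=11/4 → seg 1, τ=3/4; S=2+-130/23·τ+-132/23·τ²+124/23·τ³=-1175/368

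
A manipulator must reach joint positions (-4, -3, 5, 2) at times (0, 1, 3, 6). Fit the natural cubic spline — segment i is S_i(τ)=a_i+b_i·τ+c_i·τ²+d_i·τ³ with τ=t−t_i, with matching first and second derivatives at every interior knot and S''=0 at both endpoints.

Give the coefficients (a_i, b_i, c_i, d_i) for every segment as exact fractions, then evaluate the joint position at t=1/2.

Δ: Δ0=1, Δ1=4, Δ2=-1
row 1: diag=6, rhs=18; c'=1/3, d'=3
row 2: denom=10−2·1/3=28/3; d'=(-30−2·3)/(28/3)=-27/7
back: M2=-27/7
back: M1=3−1/3·-27/7=30/7
M: M0=0, M1=30/7, M2=-27/7, M3=0
seg 0: a=-4, c=M0/2=0, d=(M1−M0)/(6·1)=5/7, b=Δ0−h0·(2M0+M1)/6=2/7
seg 1: a=-3, c=M1/2=15/7, d=(M2−M1)/(6·2)=-19/28, b=Δ1−h1·(2M1+M2)/6=17/7
seg 2: a=5, c=M2/2=-27/14, d=(M3−M2)/(6·3)=3/14, b=Δ2−h2·(2M2+M3)/6=20/7
t_q=1/2 → seg 0, τ=1/2; S=-4+2/7·τ+0·τ²+5/7·τ³=-211/56

  seg 0: a=-4 b=2/7 c=0 d=5/7
  seg 1: a=-3 b=17/7 c=15/7 d=-19/28
  seg 2: a=5 b=20/7 c=-27/14 d=3/14
S(1/2) = -211/56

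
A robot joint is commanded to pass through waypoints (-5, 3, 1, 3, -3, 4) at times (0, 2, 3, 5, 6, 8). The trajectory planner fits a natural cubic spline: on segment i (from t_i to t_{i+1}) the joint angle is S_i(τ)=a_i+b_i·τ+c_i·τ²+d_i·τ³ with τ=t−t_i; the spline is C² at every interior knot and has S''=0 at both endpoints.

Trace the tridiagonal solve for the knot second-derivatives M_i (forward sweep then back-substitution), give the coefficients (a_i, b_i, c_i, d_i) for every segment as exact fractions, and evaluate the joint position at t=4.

Δ: Δ0=4, Δ1=-2, Δ2=1, Δ3=-6, Δ4=7/2
row 1: diag=6, rhs=-36; c'=1/6, d'=-6
row 2: denom=6−1·1/6=35/6; d'=(18−1·-6)/(35/6)=144/35
row 3: denom=6−2·12/35=186/35; d'=(-42−2·144/35)/(186/35)=-293/31
row 4: denom=6−1·35/186=1081/186; d'=(57−1·-293/31)/(1081/186)=12360/1081
back: M4=12360/1081
back: M3=-293/31−35/186·12360/1081=-12543/1081
back: M2=144/35−12/35·-12543/1081=8748/1081
back: M1=-6−1/6·8748/1081=-7944/1081
M: M0=0, M1=-7944/1081, M2=8748/1081, M3=-12543/1081, M4=12360/1081, M5=0
seg 0: a=-5, c=M0/2=0, d=(M1−M0)/(6·2)=-662/1081, b=Δ0−h0·(2M0+M1)/6=6972/1081
seg 1: a=3, c=M1/2=-3972/1081, d=(M2−M1)/(6·1)=2782/1081, b=Δ1−h1·(2M1+M2)/6=-972/1081
seg 2: a=1, c=M2/2=4374/1081, d=(M3−M2)/(6·2)=-151/92, b=Δ2−h2·(2M2+M3)/6=-570/1081
seg 3: a=3, c=M3/2=-12543/2162, d=(M4−M3)/(6·1)=8301/2162, b=Δ3−h3·(2M3+M4)/6=-4365/1081
seg 4: a=-3, c=M4/2=6180/1081, d=(M5−M4)/(6·2)=-1030/1081, b=Δ4−h4·(2M4+M5)/6=-8913/2162
t_q=4 → seg 2, τ=1; S=1+-570/1081·τ+4374/1081·τ²+-151/92·τ³=541/188

  seg 0: a=-5 b=6972/1081 c=0 d=-662/1081
  seg 1: a=3 b=-972/1081 c=-3972/1081 d=2782/1081
  seg 2: a=1 b=-570/1081 c=4374/1081 d=-151/92
  seg 3: a=3 b=-4365/1081 c=-12543/2162 d=8301/2162
  seg 4: a=-3 b=-8913/2162 c=6180/1081 d=-1030/1081
S(4) = 541/188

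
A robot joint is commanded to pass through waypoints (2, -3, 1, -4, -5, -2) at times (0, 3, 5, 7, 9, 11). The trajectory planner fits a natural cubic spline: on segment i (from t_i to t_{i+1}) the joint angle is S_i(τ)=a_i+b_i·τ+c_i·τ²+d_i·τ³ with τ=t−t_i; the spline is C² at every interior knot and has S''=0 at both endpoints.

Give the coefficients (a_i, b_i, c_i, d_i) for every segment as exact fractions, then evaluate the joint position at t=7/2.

  seg 0: a=2 b=-10319/3180 c=0 d=1673/9540
  seg 1: a=-3 b=2369/1590 c=1673/1060 d=-526/795
  seg 2: a=1 b=-217/1590 c=-507/212 d=3847/6360
  seg 3: a=-4 b=-1943/795 c=328/265 d=-169/1272
  seg 4: a=-5 b=1451/1590 c=467/1060 d=-467/6360
S(7/2) = -8239/4240

Δ: Δ0=-5/3, Δ1=2, Δ2=-5/2, Δ3=-1/2, Δ4=3/2
row 1: diag=10, rhs=22; c'=1/5, d'=11/5
row 2: denom=8−2·1/5=38/5; d'=(-27−2·11/5)/(38/5)=-157/38
row 3: denom=8−2·5/19=142/19; d'=(12−2·-157/38)/(142/19)=385/142
row 4: denom=8−2·19/71=530/71; d'=(12−2·385/142)/(530/71)=467/530
back: M4=467/530
back: M3=385/142−19/71·467/530=656/265
back: M2=-157/38−5/19·656/265=-507/106
back: M1=11/5−1/5·-507/106=1673/530
M: M0=0, M1=1673/530, M2=-507/106, M3=656/265, M4=467/530, M5=0
seg 0: a=2, c=M0/2=0, d=(M1−M0)/(6·3)=1673/9540, b=Δ0−h0·(2M0+M1)/6=-10319/3180
seg 1: a=-3, c=M1/2=1673/1060, d=(M2−M1)/(6·2)=-526/795, b=Δ1−h1·(2M1+M2)/6=2369/1590
seg 2: a=1, c=M2/2=-507/212, d=(M3−M2)/(6·2)=3847/6360, b=Δ2−h2·(2M2+M3)/6=-217/1590
seg 3: a=-4, c=M3/2=328/265, d=(M4−M3)/(6·2)=-169/1272, b=Δ3−h3·(2M3+M4)/6=-1943/795
seg 4: a=-5, c=M4/2=467/1060, d=(M5−M4)/(6·2)=-467/6360, b=Δ4−h4·(2M4+M5)/6=1451/1590
t_q=7/2 → seg 1, τ=1/2; S=-3+2369/1590·τ+1673/1060·τ²+-526/795·τ³=-8239/4240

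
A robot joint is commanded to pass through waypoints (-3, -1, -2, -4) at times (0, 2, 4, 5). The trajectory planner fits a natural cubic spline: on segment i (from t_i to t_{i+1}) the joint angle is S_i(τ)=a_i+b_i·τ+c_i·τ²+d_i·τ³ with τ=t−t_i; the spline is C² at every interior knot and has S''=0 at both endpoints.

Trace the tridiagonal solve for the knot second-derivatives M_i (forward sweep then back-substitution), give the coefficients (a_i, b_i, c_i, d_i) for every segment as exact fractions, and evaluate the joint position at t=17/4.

Δ: Δ0=1, Δ1=-1/2, Δ2=-2
row 1: diag=8, rhs=-9; c'=1/4, d'=-9/8
row 2: denom=6−2·1/4=11/2; d'=(-9−2·-9/8)/(11/2)=-27/22
back: M2=-27/22
back: M1=-9/8−1/4·-27/22=-9/11
M: M0=0, M1=-9/11, M2=-27/22, M3=0
seg 0: a=-3, c=M0/2=0, d=(M1−M0)/(6·2)=-3/44, b=Δ0−h0·(2M0+M1)/6=14/11
seg 1: a=-1, c=M1/2=-9/22, d=(M2−M1)/(6·2)=-3/88, b=Δ1−h1·(2M1+M2)/6=5/11
seg 2: a=-2, c=M2/2=-27/44, d=(M3−M2)/(6·1)=9/44, b=Δ2−h2·(2M2+M3)/6=-35/22
t_q=17/4 → seg 2, τ=1/4; S=-2+-35/22·τ+-27/44·τ²+9/44·τ³=-6851/2816

  seg 0: a=-3 b=14/11 c=0 d=-3/44
  seg 1: a=-1 b=5/11 c=-9/22 d=-3/88
  seg 2: a=-2 b=-35/22 c=-27/44 d=9/44
S(17/4) = -6851/2816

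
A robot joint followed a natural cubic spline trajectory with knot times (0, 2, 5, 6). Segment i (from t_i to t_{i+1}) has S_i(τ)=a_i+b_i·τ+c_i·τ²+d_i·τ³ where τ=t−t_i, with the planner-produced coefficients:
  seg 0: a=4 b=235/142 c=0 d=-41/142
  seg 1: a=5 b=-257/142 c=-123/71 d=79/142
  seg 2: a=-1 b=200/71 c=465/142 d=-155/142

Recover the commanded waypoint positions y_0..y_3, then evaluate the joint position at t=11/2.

y_0=4 y_1=5 y_2=-1 y_3=4
S(11/2) = 1239/1136

y_0 = S_0(0) = a_0 = 4
y_1 = S_1(0) = a_1 = 5
y_2 = S_2(0) = a_2 = -1
y_3 = S_2(1) = 4
t_q=11/2 is in segment 2 (τ=1/2); S_2(τ)=1239/1136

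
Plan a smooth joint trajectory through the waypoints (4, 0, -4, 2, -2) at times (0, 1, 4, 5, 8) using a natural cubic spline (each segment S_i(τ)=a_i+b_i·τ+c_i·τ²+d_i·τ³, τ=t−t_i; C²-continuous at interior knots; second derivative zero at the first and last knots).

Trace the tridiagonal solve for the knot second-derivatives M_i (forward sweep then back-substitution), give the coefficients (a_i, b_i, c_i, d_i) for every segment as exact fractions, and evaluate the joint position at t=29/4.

  seg 0: a=4 b=-283/72 c=0 d=-5/72
  seg 1: a=0 b=-149/36 c=-5/24 d=247/648
  seg 2: a=-4 b=353/72 c=29/9 d=-17/8
  seg 3: a=2 b=179/36 c=-227/72 d=227/648
S(29/4) = 623/512

Δ: Δ0=-4, Δ1=-4/3, Δ2=6, Δ3=-4/3
row 1: diag=8, rhs=16; c'=3/8, d'=2
row 2: denom=8−3·3/8=55/8; d'=(44−3·2)/(55/8)=304/55
row 3: denom=8−1·8/55=432/55; d'=(-44−1·304/55)/(432/55)=-227/36
back: M3=-227/36
back: M2=304/55−8/55·-227/36=58/9
back: M1=2−3/8·58/9=-5/12
M: M0=0, M1=-5/12, M2=58/9, M3=-227/36, M4=0
seg 0: a=4, c=M0/2=0, d=(M1−M0)/(6·1)=-5/72, b=Δ0−h0·(2M0+M1)/6=-283/72
seg 1: a=0, c=M1/2=-5/24, d=(M2−M1)/(6·3)=247/648, b=Δ1−h1·(2M1+M2)/6=-149/36
seg 2: a=-4, c=M2/2=29/9, d=(M3−M2)/(6·1)=-17/8, b=Δ2−h2·(2M2+M3)/6=353/72
seg 3: a=2, c=M3/2=-227/72, d=(M4−M3)/(6·3)=227/648, b=Δ3−h3·(2M3+M4)/6=179/36
t_q=29/4 → seg 3, τ=9/4; S=2+179/36·τ+-227/72·τ²+227/648·τ³=623/512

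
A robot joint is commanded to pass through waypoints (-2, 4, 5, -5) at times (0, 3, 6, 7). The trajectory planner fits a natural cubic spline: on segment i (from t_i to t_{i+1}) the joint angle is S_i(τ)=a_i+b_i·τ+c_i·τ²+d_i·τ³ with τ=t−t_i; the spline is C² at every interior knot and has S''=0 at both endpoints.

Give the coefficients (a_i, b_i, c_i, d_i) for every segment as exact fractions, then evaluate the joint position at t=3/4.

Δ: Δ0=2, Δ1=1/3, Δ2=-10
row 1: diag=12, rhs=-10; c'=1/4, d'=-5/6
row 2: denom=8−3·1/4=29/4; d'=(-62−3·-5/6)/(29/4)=-238/29
back: M2=-238/29
back: M1=-5/6−1/4·-238/29=106/87
M: M0=0, M1=106/87, M2=-238/29, M3=0
seg 0: a=-2, c=M0/2=0, d=(M1−M0)/(6·3)=53/783, b=Δ0−h0·(2M0+M1)/6=121/87
seg 1: a=4, c=M1/2=53/87, d=(M2−M1)/(6·3)=-410/783, b=Δ1−h1·(2M1+M2)/6=280/87
seg 2: a=5, c=M2/2=-119/29, d=(M3−M2)/(6·1)=119/87, b=Δ2−h2·(2M2+M3)/6=-632/87
t_q=3/4 → seg 0, τ=3/4; S=-2+121/87·τ+0·τ²+53/783·τ³=-1723/1856

  seg 0: a=-2 b=121/87 c=0 d=53/783
  seg 1: a=4 b=280/87 c=53/87 d=-410/783
  seg 2: a=5 b=-632/87 c=-119/29 d=119/87
S(3/4) = -1723/1856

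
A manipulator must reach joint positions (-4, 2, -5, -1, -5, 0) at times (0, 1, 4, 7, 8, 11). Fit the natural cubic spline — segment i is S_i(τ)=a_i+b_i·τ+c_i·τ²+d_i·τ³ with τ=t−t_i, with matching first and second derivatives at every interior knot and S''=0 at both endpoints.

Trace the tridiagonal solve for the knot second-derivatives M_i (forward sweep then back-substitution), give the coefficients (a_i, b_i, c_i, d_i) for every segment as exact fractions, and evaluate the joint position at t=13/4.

  seg 0: a=-4 b=12086/1635 c=0 d=-2276/1635
  seg 1: a=2 b=5258/1635 c=-2276/545 d=11411/14715
  seg 2: a=-5 b=-1477/1635 c=4583/1635 d=-3364/4905
  seg 3: a=-1 b=-851/327 c=-5509/1635 d=3224/1635
  seg 4: a=-5 b=-1867/545 c=4163/1635 d=-4163/14715
S(13/4) = -107183/34880

Δ: Δ0=6, Δ1=-7/3, Δ2=4/3, Δ3=-4, Δ4=5/3
row 1: diag=8, rhs=-50; c'=3/8, d'=-25/4
row 2: denom=12−3·3/8=87/8; d'=(22−3·-25/4)/(87/8)=326/87
row 3: denom=8−3·8/29=208/29; d'=(-32−3·326/87)/(208/29)=-627/104
row 4: denom=8−1·29/208=1635/208; d'=(34−1·-627/104)/(1635/208)=8326/1635
back: M4=8326/1635
back: M3=-627/104−29/208·8326/1635=-11018/1635
back: M2=326/87−8/29·-11018/1635=9166/1635
back: M1=-25/4−3/8·9166/1635=-4552/545
M: M0=0, M1=-4552/545, M2=9166/1635, M3=-11018/1635, M4=8326/1635, M5=0
seg 0: a=-4, c=M0/2=0, d=(M1−M0)/(6·1)=-2276/1635, b=Δ0−h0·(2M0+M1)/6=12086/1635
seg 1: a=2, c=M1/2=-2276/545, d=(M2−M1)/(6·3)=11411/14715, b=Δ1−h1·(2M1+M2)/6=5258/1635
seg 2: a=-5, c=M2/2=4583/1635, d=(M3−M2)/(6·3)=-3364/4905, b=Δ2−h2·(2M2+M3)/6=-1477/1635
seg 3: a=-1, c=M3/2=-5509/1635, d=(M4−M3)/(6·1)=3224/1635, b=Δ3−h3·(2M3+M4)/6=-851/327
seg 4: a=-5, c=M4/2=4163/1635, d=(M5−M4)/(6·3)=-4163/14715, b=Δ4−h4·(2M4+M5)/6=-1867/545
t_q=13/4 → seg 1, τ=9/4; S=2+5258/1635·τ+-2276/545·τ²+11411/14715·τ³=-107183/34880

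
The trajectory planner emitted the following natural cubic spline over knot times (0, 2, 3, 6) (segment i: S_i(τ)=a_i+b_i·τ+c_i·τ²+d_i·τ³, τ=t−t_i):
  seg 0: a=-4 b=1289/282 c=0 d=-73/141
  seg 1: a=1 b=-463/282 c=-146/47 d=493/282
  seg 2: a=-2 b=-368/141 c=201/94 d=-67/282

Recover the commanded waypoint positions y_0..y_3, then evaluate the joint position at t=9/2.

y_0 = S_0(0) = a_0 = -4
y_1 = S_1(0) = a_1 = 1
y_2 = S_2(0) = a_2 = -2
y_3 = S_2(3) = 3
t_q=9/2 is in segment 2 (τ=3/2); S_2(τ)=-1433/752

y_0=-4 y_1=1 y_2=-2 y_3=3
S(9/2) = -1433/752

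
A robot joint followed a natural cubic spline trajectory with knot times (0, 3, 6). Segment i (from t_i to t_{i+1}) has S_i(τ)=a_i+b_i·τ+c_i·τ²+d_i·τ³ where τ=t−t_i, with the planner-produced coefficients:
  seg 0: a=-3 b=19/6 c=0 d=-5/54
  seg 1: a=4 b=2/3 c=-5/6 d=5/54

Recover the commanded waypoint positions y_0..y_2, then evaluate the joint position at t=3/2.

y_0=-3 y_1=4 y_2=1
S(3/2) = 23/16

y_0 = S_0(0) = a_0 = -3
y_1 = S_1(0) = a_1 = 4
y_2 = S_1(3) = 1
t_q=3/2 is in segment 0 (τ=3/2); S_0(τ)=23/16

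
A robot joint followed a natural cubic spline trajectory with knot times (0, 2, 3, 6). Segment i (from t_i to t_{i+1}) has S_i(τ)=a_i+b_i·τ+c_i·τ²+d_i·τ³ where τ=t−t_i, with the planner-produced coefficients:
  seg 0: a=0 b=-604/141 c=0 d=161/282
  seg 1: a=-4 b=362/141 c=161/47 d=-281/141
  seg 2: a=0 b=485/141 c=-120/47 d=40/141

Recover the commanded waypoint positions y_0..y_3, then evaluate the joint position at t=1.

y_0=0 y_1=-4 y_2=0 y_3=-5
S(1) = -349/94

y_0 = S_0(0) = a_0 = 0
y_1 = S_1(0) = a_1 = -4
y_2 = S_2(0) = a_2 = 0
y_3 = S_2(3) = -5
t_q=1 is in segment 0 (τ=1); S_0(τ)=-349/94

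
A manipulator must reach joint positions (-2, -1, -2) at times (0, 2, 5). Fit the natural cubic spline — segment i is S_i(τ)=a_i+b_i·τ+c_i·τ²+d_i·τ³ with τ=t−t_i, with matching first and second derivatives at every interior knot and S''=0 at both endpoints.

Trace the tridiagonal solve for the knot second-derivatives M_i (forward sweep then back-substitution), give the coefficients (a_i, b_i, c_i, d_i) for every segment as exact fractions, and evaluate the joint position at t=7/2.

  seg 0: a=-2 b=2/3 c=0 d=-1/24
  seg 1: a=-1 b=1/6 c=-1/4 d=1/36
S(7/2) = -39/32

Δ: Δ0=1/2, Δ1=-1/3
row 1: diag=10, rhs=-5; c'=3/10, d'=-1/2
back: M1=-1/2
M: M0=0, M1=-1/2, M2=0
seg 0: a=-2, c=M0/2=0, d=(M1−M0)/(6·2)=-1/24, b=Δ0−h0·(2M0+M1)/6=2/3
seg 1: a=-1, c=M1/2=-1/4, d=(M2−M1)/(6·3)=1/36, b=Δ1−h1·(2M1+M2)/6=1/6
t_q=7/2 → seg 1, τ=3/2; S=-1+1/6·τ+-1/4·τ²+1/36·τ³=-39/32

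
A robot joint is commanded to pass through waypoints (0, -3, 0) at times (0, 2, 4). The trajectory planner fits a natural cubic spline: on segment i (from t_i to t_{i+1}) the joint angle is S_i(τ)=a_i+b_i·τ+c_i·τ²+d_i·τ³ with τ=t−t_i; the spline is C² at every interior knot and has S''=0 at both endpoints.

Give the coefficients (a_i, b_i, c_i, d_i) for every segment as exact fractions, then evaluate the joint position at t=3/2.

Δ: Δ0=-3/2, Δ1=3/2
row 1: diag=8, rhs=18; c'=1/4, d'=9/4
back: M1=9/4
M: M0=0, M1=9/4, M2=0
seg 0: a=0, c=M0/2=0, d=(M1−M0)/(6·2)=3/16, b=Δ0−h0·(2M0+M1)/6=-9/4
seg 1: a=-3, c=M1/2=9/8, d=(M2−M1)/(6·2)=-3/16, b=Δ1−h1·(2M1+M2)/6=0
t_q=3/2 → seg 0, τ=3/2; S=0+-9/4·τ+0·τ²+3/16·τ³=-351/128

  seg 0: a=0 b=-9/4 c=0 d=3/16
  seg 1: a=-3 b=0 c=9/8 d=-3/16
S(3/2) = -351/128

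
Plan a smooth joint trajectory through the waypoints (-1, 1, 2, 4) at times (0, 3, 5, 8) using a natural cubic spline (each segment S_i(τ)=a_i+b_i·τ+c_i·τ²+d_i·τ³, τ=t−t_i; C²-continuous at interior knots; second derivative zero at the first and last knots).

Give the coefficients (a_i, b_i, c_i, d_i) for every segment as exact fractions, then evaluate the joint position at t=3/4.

  seg 0: a=-1 b=35/48 c=0 d=-1/144
  seg 1: a=1 b=13/24 c=-1/16 d=1/48
  seg 2: a=2 b=13/24 c=1/16 d=-1/144
S(3/4) = -467/1024

Δ: Δ0=2/3, Δ1=1/2, Δ2=2/3
row 1: diag=10, rhs=-1; c'=1/5, d'=-1/10
row 2: denom=10−2·1/5=48/5; d'=(1−2·-1/10)/(48/5)=1/8
back: M2=1/8
back: M1=-1/10−1/5·1/8=-1/8
M: M0=0, M1=-1/8, M2=1/8, M3=0
seg 0: a=-1, c=M0/2=0, d=(M1−M0)/(6·3)=-1/144, b=Δ0−h0·(2M0+M1)/6=35/48
seg 1: a=1, c=M1/2=-1/16, d=(M2−M1)/(6·2)=1/48, b=Δ1−h1·(2M1+M2)/6=13/24
seg 2: a=2, c=M2/2=1/16, d=(M3−M2)/(6·3)=-1/144, b=Δ2−h2·(2M2+M3)/6=13/24
t_q=3/4 → seg 0, τ=3/4; S=-1+35/48·τ+0·τ²+-1/144·τ³=-467/1024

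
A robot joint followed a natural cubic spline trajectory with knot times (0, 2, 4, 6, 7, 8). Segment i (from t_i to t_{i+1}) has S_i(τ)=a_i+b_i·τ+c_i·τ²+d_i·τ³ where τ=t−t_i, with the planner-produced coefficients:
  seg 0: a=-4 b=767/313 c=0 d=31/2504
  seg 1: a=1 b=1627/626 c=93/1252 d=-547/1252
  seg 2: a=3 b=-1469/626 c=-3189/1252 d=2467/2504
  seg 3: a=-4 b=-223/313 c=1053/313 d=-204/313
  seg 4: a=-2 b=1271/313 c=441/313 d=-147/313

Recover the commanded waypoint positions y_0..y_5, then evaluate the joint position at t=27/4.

y_0=-4 y_1=1 y_2=3 y_3=-4 y_4=-2 y_5=3
S(27/4) = -913/313

y_0 = S_0(0) = a_0 = -4
y_1 = S_1(0) = a_1 = 1
y_2 = S_2(0) = a_2 = 3
y_3 = S_3(0) = a_3 = -4
y_4 = S_4(0) = a_4 = -2
y_5 = S_4(1) = 3
t_q=27/4 is in segment 3 (τ=3/4); S_3(τ)=-913/313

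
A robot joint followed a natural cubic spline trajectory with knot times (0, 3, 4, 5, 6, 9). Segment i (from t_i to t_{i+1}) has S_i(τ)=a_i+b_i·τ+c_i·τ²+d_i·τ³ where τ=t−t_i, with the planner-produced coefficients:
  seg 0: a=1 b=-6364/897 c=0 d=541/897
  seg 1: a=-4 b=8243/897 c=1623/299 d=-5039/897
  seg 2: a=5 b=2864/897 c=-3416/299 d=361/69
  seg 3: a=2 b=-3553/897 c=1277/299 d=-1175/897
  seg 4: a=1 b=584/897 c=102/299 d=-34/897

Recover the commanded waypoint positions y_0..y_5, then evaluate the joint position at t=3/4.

y_0 = S_0(0) = a_0 = 1
y_1 = S_1(0) = a_1 = -4
y_2 = S_2(0) = a_2 = 5
y_3 = S_3(0) = a_3 = 2
y_4 = S_4(0) = a_4 = 1
y_5 = S_4(3) = 5
t_q=3/4 is in segment 0 (τ=3/4); S_0(τ)=-77819/19136

y_0=1 y_1=-4 y_2=5 y_3=2 y_4=1 y_5=5
S(3/4) = -77819/19136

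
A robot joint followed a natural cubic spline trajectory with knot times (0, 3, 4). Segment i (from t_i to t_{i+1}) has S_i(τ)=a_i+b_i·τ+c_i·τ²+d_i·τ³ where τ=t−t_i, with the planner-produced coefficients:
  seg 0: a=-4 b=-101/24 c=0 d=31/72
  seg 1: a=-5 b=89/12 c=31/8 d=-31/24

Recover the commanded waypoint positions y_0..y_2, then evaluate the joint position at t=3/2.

y_0 = S_0(0) = a_0 = -4
y_1 = S_1(0) = a_1 = -5
y_2 = S_1(1) = 5
t_q=3/2 is in segment 0 (τ=3/2); S_0(τ)=-567/64

y_0=-4 y_1=-5 y_2=5
S(3/2) = -567/64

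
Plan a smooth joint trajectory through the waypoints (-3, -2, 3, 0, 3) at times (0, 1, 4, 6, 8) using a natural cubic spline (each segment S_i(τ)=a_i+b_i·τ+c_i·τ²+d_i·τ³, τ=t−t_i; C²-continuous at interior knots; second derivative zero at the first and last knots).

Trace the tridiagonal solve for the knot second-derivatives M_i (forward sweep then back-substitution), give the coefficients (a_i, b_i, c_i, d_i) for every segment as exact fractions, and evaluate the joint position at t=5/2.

  seg 0: a=-3 b=587/804 c=0 d=217/804
  seg 1: a=-2 b=619/402 c=217/268 d=-617/2412
  seg 2: a=3 b=-409/804 c=-100/67 d=1603/3216
  seg 3: a=0 b=-100/201 c=803/536 d=-803/3216
S(5/2) = 2719/2144

Δ: Δ0=1, Δ1=5/3, Δ2=-3/2, Δ3=3/2
row 1: diag=8, rhs=4; c'=3/8, d'=1/2
row 2: denom=10−3·3/8=71/8; d'=(-19−3·1/2)/(71/8)=-164/71
row 3: denom=8−2·16/71=536/71; d'=(18−2·-164/71)/(536/71)=803/268
back: M3=803/268
back: M2=-164/71−16/71·803/268=-200/67
back: M1=1/2−3/8·-200/67=217/134
M: M0=0, M1=217/134, M2=-200/67, M3=803/268, M4=0
seg 0: a=-3, c=M0/2=0, d=(M1−M0)/(6·1)=217/804, b=Δ0−h0·(2M0+M1)/6=587/804
seg 1: a=-2, c=M1/2=217/268, d=(M2−M1)/(6·3)=-617/2412, b=Δ1−h1·(2M1+M2)/6=619/402
seg 2: a=3, c=M2/2=-100/67, d=(M3−M2)/(6·2)=1603/3216, b=Δ2−h2·(2M2+M3)/6=-409/804
seg 3: a=0, c=M3/2=803/536, d=(M4−M3)/(6·2)=-803/3216, b=Δ3−h3·(2M3+M4)/6=-100/201
t_q=5/2 → seg 1, τ=3/2; S=-2+619/402·τ+217/268·τ²+-617/2412·τ³=2719/2144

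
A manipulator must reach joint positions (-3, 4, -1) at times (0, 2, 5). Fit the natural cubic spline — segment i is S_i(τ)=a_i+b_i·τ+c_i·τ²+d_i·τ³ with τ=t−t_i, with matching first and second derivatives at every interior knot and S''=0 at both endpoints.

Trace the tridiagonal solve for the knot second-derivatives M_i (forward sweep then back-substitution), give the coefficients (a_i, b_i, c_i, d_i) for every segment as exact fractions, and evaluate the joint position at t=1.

Δ: Δ0=7/2, Δ1=-5/3
row 1: diag=10, rhs=-31; c'=3/10, d'=-31/10
back: M1=-31/10
M: M0=0, M1=-31/10, M2=0
seg 0: a=-3, c=M0/2=0, d=(M1−M0)/(6·2)=-31/120, b=Δ0−h0·(2M0+M1)/6=68/15
seg 1: a=4, c=M1/2=-31/20, d=(M2−M1)/(6·3)=31/180, b=Δ1−h1·(2M1+M2)/6=43/30
t_q=1 → seg 0, τ=1; S=-3+68/15·τ+0·τ²+-31/120·τ³=51/40

  seg 0: a=-3 b=68/15 c=0 d=-31/120
  seg 1: a=4 b=43/30 c=-31/20 d=31/180
S(1) = 51/40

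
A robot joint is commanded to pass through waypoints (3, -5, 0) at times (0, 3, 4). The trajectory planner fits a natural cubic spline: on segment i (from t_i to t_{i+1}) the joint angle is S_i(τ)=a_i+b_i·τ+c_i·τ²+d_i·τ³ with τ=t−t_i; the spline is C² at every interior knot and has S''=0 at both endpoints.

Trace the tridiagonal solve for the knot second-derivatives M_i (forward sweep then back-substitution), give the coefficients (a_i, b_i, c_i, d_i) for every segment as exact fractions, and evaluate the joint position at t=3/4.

Δ: Δ0=-8/3, Δ1=5
row 1: diag=8, rhs=46; c'=1/8, d'=23/4
back: M1=23/4
M: M0=0, M1=23/4, M2=0
seg 0: a=3, c=M0/2=0, d=(M1−M0)/(6·3)=23/72, b=Δ0−h0·(2M0+M1)/6=-133/24
seg 1: a=-5, c=M1/2=23/8, d=(M2−M1)/(6·1)=-23/24, b=Δ1−h1·(2M1+M2)/6=37/12
t_q=3/4 → seg 0, τ=3/4; S=3+-133/24·τ+0·τ²+23/72·τ³=-523/512

  seg 0: a=3 b=-133/24 c=0 d=23/72
  seg 1: a=-5 b=37/12 c=23/8 d=-23/24
S(3/4) = -523/512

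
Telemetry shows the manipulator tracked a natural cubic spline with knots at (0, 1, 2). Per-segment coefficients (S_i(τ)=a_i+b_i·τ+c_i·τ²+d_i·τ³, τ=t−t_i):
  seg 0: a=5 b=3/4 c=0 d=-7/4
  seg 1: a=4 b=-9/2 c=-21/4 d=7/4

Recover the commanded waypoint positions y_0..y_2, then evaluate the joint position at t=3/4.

y_0=5 y_1=4 y_2=-4
S(3/4) = 1235/256

y_0 = S_0(0) = a_0 = 5
y_1 = S_1(0) = a_1 = 4
y_2 = S_1(1) = -4
t_q=3/4 is in segment 0 (τ=3/4); S_0(τ)=1235/256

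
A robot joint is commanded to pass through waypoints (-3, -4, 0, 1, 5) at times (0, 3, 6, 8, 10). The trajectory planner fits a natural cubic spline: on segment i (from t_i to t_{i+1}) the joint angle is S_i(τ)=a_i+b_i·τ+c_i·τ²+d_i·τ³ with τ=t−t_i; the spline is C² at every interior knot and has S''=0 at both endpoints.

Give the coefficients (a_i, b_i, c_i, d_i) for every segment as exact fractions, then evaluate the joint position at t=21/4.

Δ: Δ0=-1/3, Δ1=4/3, Δ2=1/2, Δ3=2
row 1: diag=12, rhs=10; c'=1/4, d'=5/6
row 2: denom=10−3·1/4=37/4; d'=(-5−3·5/6)/(37/4)=-30/37
row 3: denom=8−2·8/37=280/37; d'=(9−2·-30/37)/(280/37)=393/280
back: M3=393/280
back: M2=-30/37−8/37·393/280=-39/35
back: M1=5/6−1/4·-39/35=467/420
M: M0=0, M1=467/420, M2=-39/35, M3=393/280, M4=0
seg 0: a=-3, c=M0/2=0, d=(M1−M0)/(6·3)=467/7560, b=Δ0−h0·(2M0+M1)/6=-249/280
seg 1: a=-4, c=M1/2=467/840, d=(M2−M1)/(6·3)=-187/1512, b=Δ1−h1·(2M1+M2)/6=109/140
seg 2: a=0, c=M2/2=-39/70, d=(M3−M2)/(6·2)=47/224, b=Δ2−h2·(2M2+M3)/6=31/40
seg 3: a=1, c=M3/2=393/560, d=(M4−M3)/(6·2)=-131/1120, b=Δ3−h3·(2M3+M4)/6=149/140
t_q=21/4 → seg 1, τ=9/4; S=-4+109/140·τ+467/840·τ²+-187/1512·τ³=-15097/17920

  seg 0: a=-3 b=-249/280 c=0 d=467/7560
  seg 1: a=-4 b=109/140 c=467/840 d=-187/1512
  seg 2: a=0 b=31/40 c=-39/70 d=47/224
  seg 3: a=1 b=149/140 c=393/560 d=-131/1120
S(21/4) = -15097/17920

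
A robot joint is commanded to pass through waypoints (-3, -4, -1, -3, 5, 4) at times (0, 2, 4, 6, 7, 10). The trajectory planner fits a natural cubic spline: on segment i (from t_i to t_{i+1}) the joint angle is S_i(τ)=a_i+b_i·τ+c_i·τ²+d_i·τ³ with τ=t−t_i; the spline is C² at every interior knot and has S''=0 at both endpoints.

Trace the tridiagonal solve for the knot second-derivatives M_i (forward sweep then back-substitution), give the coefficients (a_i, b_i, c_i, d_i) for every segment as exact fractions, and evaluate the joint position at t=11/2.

Δ: Δ0=-1/2, Δ1=3/2, Δ2=-1, Δ3=8, Δ4=-1/3
row 1: diag=8, rhs=12; c'=1/4, d'=3/2
row 2: denom=8−2·1/4=15/2; d'=(-15−2·3/2)/(15/2)=-12/5
row 3: denom=6−2·4/15=82/15; d'=(54−2·-12/5)/(82/15)=441/41
row 4: denom=8−1·15/82=641/82; d'=(-50−1·441/41)/(641/82)=-4982/641
back: M4=-4982/641
back: M3=441/41−15/82·-4982/641=7806/641
back: M2=-12/5−4/15·7806/641=-3620/641
back: M1=3/2−1/4·-3620/641=3733/1282
M: M0=0, M1=3733/1282, M2=-3620/641, M3=7806/641, M4=-4982/641, M5=0
seg 0: a=-3, c=M0/2=0, d=(M1−M0)/(6·2)=3733/15384, b=Δ0−h0·(2M0+M1)/6=-2828/1923
seg 1: a=-4, c=M1/2=3733/2564, d=(M2−M1)/(6·2)=-10973/15384, b=Δ1−h1·(2M1+M2)/6=5543/3846
seg 2: a=-1, c=M2/2=-1810/641, d=(M3−M2)/(6·2)=5713/3846, b=Δ2−h2·(2M2+M3)/6=-2489/1923
seg 3: a=-3, c=M3/2=3903/641, d=(M4−M3)/(6·1)=-6394/1923, b=Δ3−h3·(2M3+M4)/6=10069/1923
seg 4: a=5, c=M4/2=-2491/641, d=(M5−M4)/(6·3)=2491/5769, b=Δ4−h4·(2M4+M5)/6=14305/1923
t_q=11/2 → seg 2, τ=3/2; S=-1+-2489/1923·τ+-1810/641·τ²+5713/3846·τ³=-43911/10256

  seg 0: a=-3 b=-2828/1923 c=0 d=3733/15384
  seg 1: a=-4 b=5543/3846 c=3733/2564 d=-10973/15384
  seg 2: a=-1 b=-2489/1923 c=-1810/641 d=5713/3846
  seg 3: a=-3 b=10069/1923 c=3903/641 d=-6394/1923
  seg 4: a=5 b=14305/1923 c=-2491/641 d=2491/5769
S(11/2) = -43911/10256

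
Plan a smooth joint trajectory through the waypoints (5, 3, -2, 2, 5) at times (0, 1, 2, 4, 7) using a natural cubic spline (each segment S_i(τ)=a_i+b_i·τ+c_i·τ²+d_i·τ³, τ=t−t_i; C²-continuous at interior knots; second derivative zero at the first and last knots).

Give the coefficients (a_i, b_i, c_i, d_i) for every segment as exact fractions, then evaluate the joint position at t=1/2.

  seg 0: a=5 b=-94/107 c=0 d=-120/107
  seg 1: a=3 b=-454/107 c=-360/107 d=279/107
  seg 2: a=-2 b=-337/107 c=477/107 d=-403/428
  seg 3: a=2 b=362/107 c=-255/214 d=85/642
S(1/2) = 473/107

Δ: Δ0=-2, Δ1=-5, Δ2=2, Δ3=1
row 1: diag=4, rhs=-18; c'=1/4, d'=-9/2
row 2: denom=6−1·1/4=23/4; d'=(42−1·-9/2)/(23/4)=186/23
row 3: denom=10−2·8/23=214/23; d'=(-6−2·186/23)/(214/23)=-255/107
back: M3=-255/107
back: M2=186/23−8/23·-255/107=954/107
back: M1=-9/2−1/4·954/107=-720/107
M: M0=0, M1=-720/107, M2=954/107, M3=-255/107, M4=0
seg 0: a=5, c=M0/2=0, d=(M1−M0)/(6·1)=-120/107, b=Δ0−h0·(2M0+M1)/6=-94/107
seg 1: a=3, c=M1/2=-360/107, d=(M2−M1)/(6·1)=279/107, b=Δ1−h1·(2M1+M2)/6=-454/107
seg 2: a=-2, c=M2/2=477/107, d=(M3−M2)/(6·2)=-403/428, b=Δ2−h2·(2M2+M3)/6=-337/107
seg 3: a=2, c=M3/2=-255/214, d=(M4−M3)/(6·3)=85/642, b=Δ3−h3·(2M3+M4)/6=362/107
t_q=1/2 → seg 0, τ=1/2; S=5+-94/107·τ+0·τ²+-120/107·τ³=473/107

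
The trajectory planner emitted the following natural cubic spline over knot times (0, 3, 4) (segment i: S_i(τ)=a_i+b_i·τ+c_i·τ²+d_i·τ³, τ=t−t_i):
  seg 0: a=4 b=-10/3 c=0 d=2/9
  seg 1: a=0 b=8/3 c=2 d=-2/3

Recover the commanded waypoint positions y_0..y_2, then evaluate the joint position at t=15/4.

y_0 = S_0(0) = a_0 = 4
y_1 = S_1(0) = a_1 = 0
y_2 = S_1(1) = 4
t_q=15/4 is in segment 1 (τ=3/4); S_1(τ)=91/32

y_0=4 y_1=0 y_2=4
S(15/4) = 91/32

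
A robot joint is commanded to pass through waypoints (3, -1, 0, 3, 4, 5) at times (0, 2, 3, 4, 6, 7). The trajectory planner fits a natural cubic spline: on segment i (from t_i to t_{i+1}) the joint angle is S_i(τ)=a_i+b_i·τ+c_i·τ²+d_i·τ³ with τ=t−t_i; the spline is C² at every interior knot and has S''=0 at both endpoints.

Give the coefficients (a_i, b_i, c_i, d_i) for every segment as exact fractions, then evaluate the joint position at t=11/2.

Δ: Δ0=-2, Δ1=1, Δ2=3, Δ3=1/2, Δ4=1
row 1: diag=6, rhs=18; c'=1/6, d'=3
row 2: denom=4−1·1/6=23/6; d'=(12−1·3)/(23/6)=54/23
row 3: denom=6−1·6/23=132/23; d'=(-15−1·54/23)/(132/23)=-133/44
row 4: denom=6−2·23/66=175/33; d'=(3−2·-133/44)/(175/33)=597/350
back: M4=597/350
back: M3=-133/44−23/66·597/350=-633/175
back: M2=54/23−6/23·-633/175=576/175
back: M1=3−1/6·576/175=429/175
M: M0=0, M1=429/175, M2=576/175, M3=-633/175, M4=597/350, M5=0
seg 0: a=3, c=M0/2=0, d=(M1−M0)/(6·2)=143/700, b=Δ0−h0·(2M0+M1)/6=-493/175
seg 1: a=-1, c=M1/2=429/350, d=(M2−M1)/(6·1)=7/50, b=Δ1−h1·(2M1+M2)/6=-64/175
seg 2: a=0, c=M2/2=288/175, d=(M3−M2)/(6·1)=-403/350, b=Δ2−h2·(2M2+M3)/6=877/350
seg 3: a=3, c=M3/2=-633/350, d=(M4−M3)/(6·2)=621/1400, b=Δ3−h3·(2M3+M4)/6=82/35
seg 4: a=4, c=M4/2=597/700, d=(M5−M4)/(6·1)=-199/700, b=Δ4−h4·(2M4+M5)/6=151/350
t_q=11/2 → seg 3, τ=3/2; S=3+82/35·τ+-633/350·τ²+621/1400·τ³=44151/11200

  seg 0: a=3 b=-493/175 c=0 d=143/700
  seg 1: a=-1 b=-64/175 c=429/350 d=7/50
  seg 2: a=0 b=877/350 c=288/175 d=-403/350
  seg 3: a=3 b=82/35 c=-633/350 d=621/1400
  seg 4: a=4 b=151/350 c=597/700 d=-199/700
S(11/2) = 44151/11200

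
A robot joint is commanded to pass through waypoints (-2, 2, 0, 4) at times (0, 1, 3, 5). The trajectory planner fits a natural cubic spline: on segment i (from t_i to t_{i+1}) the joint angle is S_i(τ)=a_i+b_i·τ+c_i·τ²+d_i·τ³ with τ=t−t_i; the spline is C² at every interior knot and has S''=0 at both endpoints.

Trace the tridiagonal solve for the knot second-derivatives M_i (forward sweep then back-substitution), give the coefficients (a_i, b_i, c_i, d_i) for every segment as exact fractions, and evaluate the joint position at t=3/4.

Δ: Δ0=4, Δ1=-1, Δ2=2
row 1: diag=6, rhs=-30; c'=1/3, d'=-5
row 2: denom=8−2·1/3=22/3; d'=(18−2·-5)/(22/3)=42/11
back: M2=42/11
back: M1=-5−1/3·42/11=-69/11
M: M0=0, M1=-69/11, M2=42/11, M3=0
seg 0: a=-2, c=M0/2=0, d=(M1−M0)/(6·1)=-23/22, b=Δ0−h0·(2M0+M1)/6=111/22
seg 1: a=2, c=M1/2=-69/22, d=(M2−M1)/(6·2)=37/44, b=Δ1−h1·(2M1+M2)/6=21/11
seg 2: a=0, c=M2/2=21/11, d=(M3−M2)/(6·2)=-7/22, b=Δ2−h2·(2M2+M3)/6=-6/11
t_q=3/4 → seg 0, τ=3/4; S=-2+111/22·τ+0·τ²+-23/22·τ³=1891/1408

  seg 0: a=-2 b=111/22 c=0 d=-23/22
  seg 1: a=2 b=21/11 c=-69/22 d=37/44
  seg 2: a=0 b=-6/11 c=21/11 d=-7/22
S(3/4) = 1891/1408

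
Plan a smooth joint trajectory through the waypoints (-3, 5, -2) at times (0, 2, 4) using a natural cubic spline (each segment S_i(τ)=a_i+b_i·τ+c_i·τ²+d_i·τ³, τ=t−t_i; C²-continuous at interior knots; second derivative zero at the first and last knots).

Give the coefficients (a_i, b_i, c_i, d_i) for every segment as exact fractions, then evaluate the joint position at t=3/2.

  seg 0: a=-3 b=47/8 c=0 d=-15/32
  seg 1: a=5 b=1/4 c=-45/16 d=15/32
S(3/2) = 1083/256

Δ: Δ0=4, Δ1=-7/2
row 1: diag=8, rhs=-45; c'=1/4, d'=-45/8
back: M1=-45/8
M: M0=0, M1=-45/8, M2=0
seg 0: a=-3, c=M0/2=0, d=(M1−M0)/(6·2)=-15/32, b=Δ0−h0·(2M0+M1)/6=47/8
seg 1: a=5, c=M1/2=-45/16, d=(M2−M1)/(6·2)=15/32, b=Δ1−h1·(2M1+M2)/6=1/4
t_q=3/2 → seg 0, τ=3/2; S=-3+47/8·τ+0·τ²+-15/32·τ³=1083/256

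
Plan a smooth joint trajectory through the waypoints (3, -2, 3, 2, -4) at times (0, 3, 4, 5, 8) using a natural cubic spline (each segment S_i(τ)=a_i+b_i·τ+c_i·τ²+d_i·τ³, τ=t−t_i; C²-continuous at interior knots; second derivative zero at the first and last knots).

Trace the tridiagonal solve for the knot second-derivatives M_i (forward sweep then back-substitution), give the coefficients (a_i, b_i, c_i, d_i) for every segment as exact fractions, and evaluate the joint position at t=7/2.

Δ: Δ0=-5/3, Δ1=5, Δ2=-1, Δ3=-2
row 1: diag=8, rhs=40; c'=1/8, d'=5
row 2: denom=4−1·1/8=31/8; d'=(-36−1·5)/(31/8)=-328/31
row 3: denom=8−1·8/31=240/31; d'=(-6−1·-328/31)/(240/31)=71/120
back: M3=71/120
back: M2=-328/31−8/31·71/120=-161/15
back: M1=5−1/8·-161/15=761/120
M: M0=0, M1=761/120, M2=-161/15, M3=71/120, M4=0
seg 0: a=3, c=M0/2=0, d=(M1−M0)/(6·3)=761/2160, b=Δ0−h0·(2M0+M1)/6=-387/80
seg 1: a=-2, c=M1/2=761/240, d=(M2−M1)/(6·1)=-683/240, b=Δ1−h1·(2M1+M2)/6=187/40
seg 2: a=3, c=M2/2=-161/30, d=(M3−M2)/(6·1)=151/80, b=Δ2−h2·(2M2+M3)/6=119/48
seg 3: a=2, c=M3/2=71/240, d=(M4−M3)/(6·3)=-71/2160, b=Δ3−h3·(2M3+M4)/6=-311/120
t_q=7/2 → seg 1, τ=1/2; S=-2+187/40·τ+761/240·τ²+-683/240·τ³=1487/1920

  seg 0: a=3 b=-387/80 c=0 d=761/2160
  seg 1: a=-2 b=187/40 c=761/240 d=-683/240
  seg 2: a=3 b=119/48 c=-161/30 d=151/80
  seg 3: a=2 b=-311/120 c=71/240 d=-71/2160
S(7/2) = 1487/1920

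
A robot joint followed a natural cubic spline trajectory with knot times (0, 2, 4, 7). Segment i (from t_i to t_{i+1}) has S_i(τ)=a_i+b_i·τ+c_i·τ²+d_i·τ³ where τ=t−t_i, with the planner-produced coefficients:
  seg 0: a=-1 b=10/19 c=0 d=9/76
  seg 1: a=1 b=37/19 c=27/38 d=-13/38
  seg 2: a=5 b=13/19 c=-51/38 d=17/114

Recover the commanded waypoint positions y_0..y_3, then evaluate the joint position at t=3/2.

y_0=-1 y_1=1 y_2=5 y_3=-1
S(3/2) = 115/608

y_0 = S_0(0) = a_0 = -1
y_1 = S_1(0) = a_1 = 1
y_2 = S_2(0) = a_2 = 5
y_3 = S_2(3) = -1
t_q=3/2 is in segment 0 (τ=3/2); S_0(τ)=115/608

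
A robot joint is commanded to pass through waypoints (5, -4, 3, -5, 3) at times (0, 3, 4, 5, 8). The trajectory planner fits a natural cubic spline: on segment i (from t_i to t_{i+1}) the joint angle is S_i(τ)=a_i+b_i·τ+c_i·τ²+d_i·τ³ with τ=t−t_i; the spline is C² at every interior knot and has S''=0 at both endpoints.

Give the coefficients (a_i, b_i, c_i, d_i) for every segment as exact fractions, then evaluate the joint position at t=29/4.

  seg 0: a=5 b=-1021/120 c=0 d=661/1080
  seg 1: a=-4 b=481/60 c=661/120 d=-261/40
  seg 2: a=3 b=-13/24 c=-211/15 d=793/120
  seg 3: a=-5 b=-177/20 c=691/120 d=-691/1080
S(29/4) = -1561/512

Δ: Δ0=-3, Δ1=7, Δ2=-8, Δ3=8/3
row 1: diag=8, rhs=60; c'=1/8, d'=15/2
row 2: denom=4−1·1/8=31/8; d'=(-90−1·15/2)/(31/8)=-780/31
row 3: denom=8−1·8/31=240/31; d'=(64−1·-780/31)/(240/31)=691/60
back: M3=691/60
back: M2=-780/31−8/31·691/60=-422/15
back: M1=15/2−1/8·-422/15=661/60
M: M0=0, M1=661/60, M2=-422/15, M3=691/60, M4=0
seg 0: a=5, c=M0/2=0, d=(M1−M0)/(6·3)=661/1080, b=Δ0−h0·(2M0+M1)/6=-1021/120
seg 1: a=-4, c=M1/2=661/120, d=(M2−M1)/(6·1)=-261/40, b=Δ1−h1·(2M1+M2)/6=481/60
seg 2: a=3, c=M2/2=-211/15, d=(M3−M2)/(6·1)=793/120, b=Δ2−h2·(2M2+M3)/6=-13/24
seg 3: a=-5, c=M3/2=691/120, d=(M4−M3)/(6·3)=-691/1080, b=Δ3−h3·(2M3+M4)/6=-177/20
t_q=29/4 → seg 3, τ=9/4; S=-5+-177/20·τ+691/120·τ²+-691/1080·τ³=-1561/512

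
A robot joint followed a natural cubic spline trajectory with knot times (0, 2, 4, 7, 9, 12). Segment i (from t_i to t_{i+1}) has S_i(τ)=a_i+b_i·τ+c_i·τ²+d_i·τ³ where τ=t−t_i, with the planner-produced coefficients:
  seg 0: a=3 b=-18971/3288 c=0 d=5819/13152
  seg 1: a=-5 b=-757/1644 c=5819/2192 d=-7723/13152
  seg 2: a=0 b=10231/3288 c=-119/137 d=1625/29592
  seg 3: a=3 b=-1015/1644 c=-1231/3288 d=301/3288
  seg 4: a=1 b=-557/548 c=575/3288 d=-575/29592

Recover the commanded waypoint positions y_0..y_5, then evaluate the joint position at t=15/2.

y_0=3 y_1=-5 y_2=0 y_3=3 y_4=1 y_5=-1
S(15/2) = 22877/8768

y_0 = S_0(0) = a_0 = 3
y_1 = S_1(0) = a_1 = -5
y_2 = S_2(0) = a_2 = 0
y_3 = S_3(0) = a_3 = 3
y_4 = S_4(0) = a_4 = 1
y_5 = S_4(3) = -1
t_q=15/2 is in segment 3 (τ=1/2); S_3(τ)=22877/8768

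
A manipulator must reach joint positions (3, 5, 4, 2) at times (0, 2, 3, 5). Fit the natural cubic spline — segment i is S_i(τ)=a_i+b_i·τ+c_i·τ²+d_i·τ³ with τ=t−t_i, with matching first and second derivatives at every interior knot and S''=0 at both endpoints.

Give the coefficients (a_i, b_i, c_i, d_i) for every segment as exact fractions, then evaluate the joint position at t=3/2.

Δ: Δ0=1, Δ1=-1, Δ2=-1
row 1: diag=6, rhs=-12; c'=1/6, d'=-2
row 2: denom=6−1·1/6=35/6; d'=(0−1·-2)/(35/6)=12/35
back: M2=12/35
back: M1=-2−1/6·12/35=-72/35
M: M0=0, M1=-72/35, M2=12/35, M3=0
seg 0: a=3, c=M0/2=0, d=(M1−M0)/(6·2)=-6/35, b=Δ0−h0·(2M0+M1)/6=59/35
seg 1: a=5, c=M1/2=-36/35, d=(M2−M1)/(6·1)=2/5, b=Δ1−h1·(2M1+M2)/6=-13/35
seg 2: a=4, c=M2/2=6/35, d=(M3−M2)/(6·2)=-1/35, b=Δ2−h2·(2M2+M3)/6=-43/35
t_q=3/2 → seg 0, τ=3/2; S=3+59/35·τ+0·τ²+-6/35·τ³=99/20

  seg 0: a=3 b=59/35 c=0 d=-6/35
  seg 1: a=5 b=-13/35 c=-36/35 d=2/5
  seg 2: a=4 b=-43/35 c=6/35 d=-1/35
S(3/2) = 99/20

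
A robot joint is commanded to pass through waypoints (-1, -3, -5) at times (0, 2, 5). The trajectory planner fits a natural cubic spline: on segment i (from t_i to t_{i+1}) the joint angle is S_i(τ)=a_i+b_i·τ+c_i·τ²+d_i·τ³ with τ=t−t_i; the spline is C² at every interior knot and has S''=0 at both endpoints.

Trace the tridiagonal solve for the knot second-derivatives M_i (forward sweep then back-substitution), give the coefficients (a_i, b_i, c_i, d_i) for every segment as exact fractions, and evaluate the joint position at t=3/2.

Δ: Δ0=-1, Δ1=-2/3
row 1: diag=10, rhs=2; c'=3/10, d'=1/5
back: M1=1/5
M: M0=0, M1=1/5, M2=0
seg 0: a=-1, c=M0/2=0, d=(M1−M0)/(6·2)=1/60, b=Δ0−h0·(2M0+M1)/6=-16/15
seg 1: a=-3, c=M1/2=1/10, d=(M2−M1)/(6·3)=-1/90, b=Δ1−h1·(2M1+M2)/6=-13/15
t_q=3/2 → seg 0, τ=3/2; S=-1+-16/15·τ+0·τ²+1/60·τ³=-407/160

  seg 0: a=-1 b=-16/15 c=0 d=1/60
  seg 1: a=-3 b=-13/15 c=1/10 d=-1/90
S(3/2) = -407/160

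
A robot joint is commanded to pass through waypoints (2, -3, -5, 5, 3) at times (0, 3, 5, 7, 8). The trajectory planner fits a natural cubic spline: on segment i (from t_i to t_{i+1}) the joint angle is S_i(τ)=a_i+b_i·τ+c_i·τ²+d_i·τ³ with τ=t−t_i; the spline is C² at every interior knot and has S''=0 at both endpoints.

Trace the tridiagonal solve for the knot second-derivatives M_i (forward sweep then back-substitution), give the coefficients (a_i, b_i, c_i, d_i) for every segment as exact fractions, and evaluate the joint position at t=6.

Δ: Δ0=-5/3, Δ1=-1, Δ2=5, Δ3=-2
row 1: diag=10, rhs=4; c'=1/5, d'=2/5
row 2: denom=8−2·1/5=38/5; d'=(36−2·2/5)/(38/5)=88/19
row 3: denom=6−2·5/19=104/19; d'=(-42−2·88/19)/(104/19)=-487/52
back: M3=-487/52
back: M2=88/19−5/19·-487/52=369/52
back: M1=2/5−1/5·369/52=-53/52
M: M0=0, M1=-53/52, M2=369/52, M3=-487/52, M4=0
seg 0: a=2, c=M0/2=0, d=(M1−M0)/(6·3)=-53/936, b=Δ0−h0·(2M0+M1)/6=-361/312
seg 1: a=-3, c=M1/2=-53/104, d=(M2−M1)/(6·2)=211/312, b=Δ1−h1·(2M1+M2)/6=-419/156
seg 2: a=-5, c=M2/2=369/104, d=(M3−M2)/(6·2)=-107/78, b=Δ2−h2·(2M2+M3)/6=529/156
seg 3: a=5, c=M3/2=-487/104, d=(M4−M3)/(6·1)=487/312, b=Δ3−h3·(2M3+M4)/6=175/156
t_q=6 → seg 2, τ=1; S=-5+529/156·τ+369/104·τ²+-107/78·τ³=59/104

  seg 0: a=2 b=-361/312 c=0 d=-53/936
  seg 1: a=-3 b=-419/156 c=-53/104 d=211/312
  seg 2: a=-5 b=529/156 c=369/104 d=-107/78
  seg 3: a=5 b=175/156 c=-487/104 d=487/312
S(6) = 59/104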